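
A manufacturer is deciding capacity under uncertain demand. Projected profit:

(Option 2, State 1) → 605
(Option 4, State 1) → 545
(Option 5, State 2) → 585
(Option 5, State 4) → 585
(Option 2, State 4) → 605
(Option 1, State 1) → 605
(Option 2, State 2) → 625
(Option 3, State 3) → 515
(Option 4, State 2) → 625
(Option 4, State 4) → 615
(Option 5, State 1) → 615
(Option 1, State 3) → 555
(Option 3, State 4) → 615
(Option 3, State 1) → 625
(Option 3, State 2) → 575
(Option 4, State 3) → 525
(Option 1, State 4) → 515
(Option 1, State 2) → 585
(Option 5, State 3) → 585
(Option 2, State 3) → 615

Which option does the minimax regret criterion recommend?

Column bests: State 1=625, State 2=625, State 3=615, State 4=615.
Option 1 regrets: 20, 40, 60, 100 → max 100
Option 2 regrets: 20, 0, 0, 10 → max 20
Option 3 regrets: 0, 50, 100, 0 → max 100
Option 4 regrets: 80, 0, 90, 0 → max 90
Option 5 regrets: 10, 40, 30, 30 → max 40
Smallest max regret = 20 → Option 2.

Option 2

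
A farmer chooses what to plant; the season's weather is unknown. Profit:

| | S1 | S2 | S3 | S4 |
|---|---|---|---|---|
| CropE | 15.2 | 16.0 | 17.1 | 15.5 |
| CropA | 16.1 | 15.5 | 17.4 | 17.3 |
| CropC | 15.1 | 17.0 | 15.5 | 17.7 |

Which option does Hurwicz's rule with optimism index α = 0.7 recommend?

CropE: 0.7·17.1 + 0.3·15.2 = 16.53
CropA: 0.7·17.4 + 0.3·15.5 = 16.83
CropC: 0.7·17.7 + 0.3·15.1 = 16.92
Highest Hurwicz score = 16.92 → CropC.

CropC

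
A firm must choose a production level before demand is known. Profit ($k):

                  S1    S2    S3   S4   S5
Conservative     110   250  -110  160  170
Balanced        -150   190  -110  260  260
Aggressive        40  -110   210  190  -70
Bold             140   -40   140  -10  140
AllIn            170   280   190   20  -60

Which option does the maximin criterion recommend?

Row minima: Conservative=-110, Balanced=-150, Aggressive=-110, Bold=-40, AllIn=-60
Best worst-case = -40 → Bold.

Bold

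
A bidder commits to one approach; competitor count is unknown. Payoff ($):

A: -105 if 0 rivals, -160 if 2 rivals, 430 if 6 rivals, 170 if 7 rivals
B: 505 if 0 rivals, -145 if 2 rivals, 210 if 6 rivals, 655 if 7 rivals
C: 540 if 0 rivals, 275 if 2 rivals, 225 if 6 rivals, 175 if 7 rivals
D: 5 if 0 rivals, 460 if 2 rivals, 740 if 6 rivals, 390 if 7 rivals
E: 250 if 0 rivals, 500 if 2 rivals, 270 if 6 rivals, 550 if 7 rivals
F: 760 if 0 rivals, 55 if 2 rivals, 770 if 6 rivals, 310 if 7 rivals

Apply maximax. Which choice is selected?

F

Row maxima: A=430, B=655, C=540, D=740, E=550, F=770
Best best-case = 770 → F.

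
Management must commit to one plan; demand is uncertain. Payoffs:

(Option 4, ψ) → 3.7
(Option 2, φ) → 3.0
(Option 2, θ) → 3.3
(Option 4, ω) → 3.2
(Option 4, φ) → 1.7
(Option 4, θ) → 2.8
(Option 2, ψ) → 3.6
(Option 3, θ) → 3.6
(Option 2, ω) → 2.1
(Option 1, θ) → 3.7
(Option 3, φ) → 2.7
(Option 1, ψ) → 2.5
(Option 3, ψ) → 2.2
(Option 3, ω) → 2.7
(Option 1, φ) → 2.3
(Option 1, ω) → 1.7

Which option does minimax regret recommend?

Column bests: θ=3.7, φ=3.0, ψ=3.7, ω=3.2.
Option 1 regrets: 0.0, 0.7, 1.2, 1.5 → max 1.5
Option 2 regrets: 0.4, 0.0, 0.1, 1.1 → max 1.1
Option 3 regrets: 0.1, 0.3, 1.5, 0.5 → max 1.5
Option 4 regrets: 0.9, 1.3, 0.0, 0.0 → max 1.3
Smallest max regret = 1.1 → Option 2.

Option 2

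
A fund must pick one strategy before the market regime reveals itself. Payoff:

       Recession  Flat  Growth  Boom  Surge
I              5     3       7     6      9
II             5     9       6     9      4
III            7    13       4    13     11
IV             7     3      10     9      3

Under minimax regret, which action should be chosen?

Column bests: Recession=7, Flat=13, Growth=10, Boom=13, Surge=11.
I regrets: 2, 10, 3, 7, 2 → max 10
II regrets: 2, 4, 4, 4, 7 → max 7
III regrets: 0, 0, 6, 0, 0 → max 6
IV regrets: 0, 10, 0, 4, 8 → max 10
Smallest max regret = 6 → III.

III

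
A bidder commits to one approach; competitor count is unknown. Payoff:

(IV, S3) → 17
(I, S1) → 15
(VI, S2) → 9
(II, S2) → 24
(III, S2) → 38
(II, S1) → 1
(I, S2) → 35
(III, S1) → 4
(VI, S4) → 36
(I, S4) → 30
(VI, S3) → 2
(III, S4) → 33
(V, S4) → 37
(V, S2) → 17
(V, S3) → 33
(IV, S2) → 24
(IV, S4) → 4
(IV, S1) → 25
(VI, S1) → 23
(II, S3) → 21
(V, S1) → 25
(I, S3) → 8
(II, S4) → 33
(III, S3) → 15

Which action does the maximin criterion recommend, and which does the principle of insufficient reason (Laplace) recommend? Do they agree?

maximin → V; laplace → V (agree)

Row minima: I=8, II=1, III=4, IV=4, V=17, VI=2
Best worst-case = 17 → V.
Row averages: I=22, II=19.75, III=22.5, IV=17.5, V=28, VI=17.5
Highest average = 28 → V.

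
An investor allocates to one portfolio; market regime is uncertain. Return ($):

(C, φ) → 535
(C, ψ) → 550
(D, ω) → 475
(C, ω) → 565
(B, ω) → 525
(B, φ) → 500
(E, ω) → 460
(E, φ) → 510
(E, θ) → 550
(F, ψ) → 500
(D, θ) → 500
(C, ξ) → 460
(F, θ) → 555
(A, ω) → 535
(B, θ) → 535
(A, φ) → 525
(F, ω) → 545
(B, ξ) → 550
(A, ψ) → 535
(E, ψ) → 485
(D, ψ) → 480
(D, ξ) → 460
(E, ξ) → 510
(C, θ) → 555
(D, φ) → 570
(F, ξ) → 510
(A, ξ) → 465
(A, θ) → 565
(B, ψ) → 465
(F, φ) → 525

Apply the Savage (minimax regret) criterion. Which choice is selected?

F

Column bests: θ=565, φ=570, ψ=550, ω=565, ξ=550.
A regrets: 0, 45, 15, 30, 85 → max 85
B regrets: 30, 70, 85, 40, 0 → max 85
C regrets: 10, 35, 0, 0, 90 → max 90
D regrets: 65, 0, 70, 90, 90 → max 90
E regrets: 15, 60, 65, 105, 40 → max 105
F regrets: 10, 45, 50, 20, 40 → max 50
Smallest max regret = 50 → F.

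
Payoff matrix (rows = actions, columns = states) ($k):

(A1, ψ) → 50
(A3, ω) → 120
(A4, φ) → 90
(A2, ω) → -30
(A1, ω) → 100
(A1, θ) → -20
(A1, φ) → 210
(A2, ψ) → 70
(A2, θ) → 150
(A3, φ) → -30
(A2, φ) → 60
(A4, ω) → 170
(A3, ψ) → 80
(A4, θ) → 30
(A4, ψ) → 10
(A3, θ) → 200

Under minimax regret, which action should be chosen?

A4

Column bests: θ=200, φ=210, ψ=80, ω=170.
A1 regrets: 220, 0, 30, 70 → max 220
A2 regrets: 50, 150, 10, 200 → max 200
A3 regrets: 0, 240, 0, 50 → max 240
A4 regrets: 170, 120, 70, 0 → max 170
Smallest max regret = 170 → A4.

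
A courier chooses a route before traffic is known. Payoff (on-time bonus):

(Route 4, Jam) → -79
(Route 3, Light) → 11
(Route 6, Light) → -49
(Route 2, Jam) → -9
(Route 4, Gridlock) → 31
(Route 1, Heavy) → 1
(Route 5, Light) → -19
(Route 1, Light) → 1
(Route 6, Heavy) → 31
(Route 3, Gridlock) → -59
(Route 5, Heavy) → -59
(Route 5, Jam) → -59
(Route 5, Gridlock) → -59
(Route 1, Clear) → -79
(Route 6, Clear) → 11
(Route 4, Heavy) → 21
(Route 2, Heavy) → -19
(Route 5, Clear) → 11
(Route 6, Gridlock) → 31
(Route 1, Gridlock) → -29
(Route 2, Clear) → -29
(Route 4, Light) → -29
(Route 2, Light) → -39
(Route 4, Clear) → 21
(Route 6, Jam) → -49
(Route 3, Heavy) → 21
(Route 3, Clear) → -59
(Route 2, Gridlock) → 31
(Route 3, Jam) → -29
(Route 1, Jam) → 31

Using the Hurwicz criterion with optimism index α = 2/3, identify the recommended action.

Route 2

Route 1: 2/3·31 + 1/3·(-79) = -17/3
Route 2: 2/3·31 + 1/3·(-39) = 23/3
Route 3: 2/3·21 + 1/3·(-59) = -17/3
Route 4: 2/3·31 + 1/3·(-79) = -17/3
Route 5: 2/3·11 + 1/3·(-59) = -37/3
Route 6: 2/3·31 + 1/3·(-49) = 13/3
Highest Hurwicz score = 23/3 → Route 2.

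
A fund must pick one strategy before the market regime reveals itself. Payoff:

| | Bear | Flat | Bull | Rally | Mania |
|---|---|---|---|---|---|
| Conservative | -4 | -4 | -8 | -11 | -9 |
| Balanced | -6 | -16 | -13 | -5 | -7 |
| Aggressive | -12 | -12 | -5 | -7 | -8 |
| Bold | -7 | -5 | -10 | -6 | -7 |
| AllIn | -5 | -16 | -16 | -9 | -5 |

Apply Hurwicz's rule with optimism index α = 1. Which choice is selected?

Conservative: 1·(-4) + 0·(-11) = -4
Balanced: 1·(-5) + 0·(-16) = -5
Aggressive: 1·(-5) + 0·(-12) = -5
Bold: 1·(-5) + 0·(-10) = -5
AllIn: 1·(-5) + 0·(-16) = -5
Highest Hurwicz score = -4 → Conservative.

Conservative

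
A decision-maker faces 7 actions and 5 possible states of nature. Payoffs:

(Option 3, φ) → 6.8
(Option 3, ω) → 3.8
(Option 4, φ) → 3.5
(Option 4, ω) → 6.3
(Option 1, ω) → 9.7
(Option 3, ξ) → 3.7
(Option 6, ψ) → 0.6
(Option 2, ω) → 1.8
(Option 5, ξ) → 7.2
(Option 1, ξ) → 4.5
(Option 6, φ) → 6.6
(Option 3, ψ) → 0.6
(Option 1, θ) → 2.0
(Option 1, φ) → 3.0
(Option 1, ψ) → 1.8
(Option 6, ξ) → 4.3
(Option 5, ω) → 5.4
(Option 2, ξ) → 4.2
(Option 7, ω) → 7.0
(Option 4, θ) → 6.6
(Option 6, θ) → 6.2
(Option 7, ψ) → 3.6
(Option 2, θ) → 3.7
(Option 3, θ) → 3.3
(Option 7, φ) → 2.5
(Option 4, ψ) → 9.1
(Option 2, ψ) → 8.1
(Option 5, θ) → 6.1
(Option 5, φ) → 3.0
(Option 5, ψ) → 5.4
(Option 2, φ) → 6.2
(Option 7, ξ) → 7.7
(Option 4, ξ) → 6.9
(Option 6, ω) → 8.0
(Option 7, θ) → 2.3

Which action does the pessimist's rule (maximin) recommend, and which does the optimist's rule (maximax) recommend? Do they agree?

Row minima: Option 1=1.8, Option 2=1.8, Option 3=0.6, Option 4=3.5, Option 5=3.0, Option 6=0.6, Option 7=2.3
Best worst-case = 3.5 → Option 4.
Row maxima: Option 1=9.7, Option 2=8.1, Option 3=6.8, Option 4=9.1, Option 5=7.2, Option 6=8.0, Option 7=7.7
Best best-case = 9.7 → Option 1.

maximin → Option 4; maximax → Option 1 (disagree)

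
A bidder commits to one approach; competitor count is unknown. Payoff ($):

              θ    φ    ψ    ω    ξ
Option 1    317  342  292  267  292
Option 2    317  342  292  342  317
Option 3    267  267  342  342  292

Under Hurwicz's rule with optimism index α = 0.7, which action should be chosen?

Option 1: 0.7·342 + 0.3·267 = 319.5
Option 2: 0.7·342 + 0.3·292 = 327
Option 3: 0.7·342 + 0.3·267 = 319.5
Highest Hurwicz score = 327 → Option 2.

Option 2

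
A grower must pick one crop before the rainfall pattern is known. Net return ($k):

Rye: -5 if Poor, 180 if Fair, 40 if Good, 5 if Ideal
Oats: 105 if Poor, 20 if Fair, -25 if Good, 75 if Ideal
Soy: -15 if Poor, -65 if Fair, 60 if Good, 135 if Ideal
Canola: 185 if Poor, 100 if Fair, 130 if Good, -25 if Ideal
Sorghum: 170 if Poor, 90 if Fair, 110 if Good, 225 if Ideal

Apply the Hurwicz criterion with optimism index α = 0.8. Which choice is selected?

Sorghum

Rye: 0.8·180 + 0.2·(-5) = 143
Oats: 0.8·105 + 0.2·(-25) = 79
Soy: 0.8·135 + 0.2·(-65) = 95
Canola: 0.8·185 + 0.2·(-25) = 143
Sorghum: 0.8·225 + 0.2·90 = 198
Highest Hurwicz score = 198 → Sorghum.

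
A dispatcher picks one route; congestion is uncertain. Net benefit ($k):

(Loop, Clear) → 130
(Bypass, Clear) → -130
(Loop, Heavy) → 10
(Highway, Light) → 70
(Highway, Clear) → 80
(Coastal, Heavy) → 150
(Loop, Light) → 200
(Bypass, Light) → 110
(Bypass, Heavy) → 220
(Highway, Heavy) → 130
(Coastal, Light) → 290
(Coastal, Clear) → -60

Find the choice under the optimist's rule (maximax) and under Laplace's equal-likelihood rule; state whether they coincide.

maximax → Coastal; laplace → Coastal (agree)

Row maxima: Coastal=290, Highway=130, Bypass=220, Loop=200
Best best-case = 290 → Coastal.
Row averages: Coastal=380/3, Highway=280/3, Bypass=200/3, Loop=340/3
Highest average = 380/3 → Coastal.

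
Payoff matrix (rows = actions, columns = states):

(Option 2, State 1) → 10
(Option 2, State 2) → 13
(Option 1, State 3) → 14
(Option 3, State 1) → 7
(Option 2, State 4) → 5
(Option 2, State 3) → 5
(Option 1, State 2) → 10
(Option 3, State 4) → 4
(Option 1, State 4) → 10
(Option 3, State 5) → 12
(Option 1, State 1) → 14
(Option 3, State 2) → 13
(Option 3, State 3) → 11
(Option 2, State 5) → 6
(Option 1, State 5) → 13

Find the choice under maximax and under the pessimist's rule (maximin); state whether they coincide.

Row maxima: Option 1=14, Option 2=13, Option 3=13
Best best-case = 14 → Option 1.
Row minima: Option 1=10, Option 2=5, Option 3=4
Best worst-case = 10 → Option 1.

maximax → Option 1; maximin → Option 1 (agree)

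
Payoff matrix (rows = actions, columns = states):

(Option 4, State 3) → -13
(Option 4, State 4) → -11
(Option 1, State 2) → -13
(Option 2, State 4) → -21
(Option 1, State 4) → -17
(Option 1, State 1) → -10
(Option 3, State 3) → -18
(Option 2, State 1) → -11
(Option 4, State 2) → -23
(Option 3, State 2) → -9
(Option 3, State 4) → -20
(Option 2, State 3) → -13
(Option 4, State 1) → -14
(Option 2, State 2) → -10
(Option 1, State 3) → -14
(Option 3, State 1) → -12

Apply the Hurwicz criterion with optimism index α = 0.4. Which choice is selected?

Option 1: 0.4·(-10) + 0.6·(-17) = -14.2
Option 2: 0.4·(-10) + 0.6·(-21) = -16.6
Option 3: 0.4·(-9) + 0.6·(-20) = -15.6
Option 4: 0.4·(-11) + 0.6·(-23) = -18.2
Highest Hurwicz score = -14.2 → Option 1.

Option 1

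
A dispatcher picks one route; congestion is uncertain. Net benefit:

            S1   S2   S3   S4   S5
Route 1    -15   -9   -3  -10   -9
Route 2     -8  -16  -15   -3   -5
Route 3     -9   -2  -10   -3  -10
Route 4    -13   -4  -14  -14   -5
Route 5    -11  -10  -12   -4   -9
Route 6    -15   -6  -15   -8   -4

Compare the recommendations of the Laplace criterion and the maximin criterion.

Row averages: Route 1=-9.2, Route 2=-9.4, Route 3=-6.8, Route 4=-10, Route 5=-9.2, Route 6=-9.6
Highest average = -6.8 → Route 3.
Row minima: Route 1=-15, Route 2=-16, Route 3=-10, Route 4=-14, Route 5=-12, Route 6=-15
Best worst-case = -10 → Route 3.

laplace → Route 3; maximin → Route 3 (agree)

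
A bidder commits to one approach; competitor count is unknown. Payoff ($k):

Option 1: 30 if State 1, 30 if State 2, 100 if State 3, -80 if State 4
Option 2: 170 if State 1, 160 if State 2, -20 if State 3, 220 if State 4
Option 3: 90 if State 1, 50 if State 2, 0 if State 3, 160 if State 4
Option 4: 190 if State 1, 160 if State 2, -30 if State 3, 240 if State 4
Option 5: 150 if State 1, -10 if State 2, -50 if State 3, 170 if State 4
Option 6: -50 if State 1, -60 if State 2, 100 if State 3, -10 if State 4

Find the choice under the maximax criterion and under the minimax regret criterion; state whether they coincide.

maximax → Option 4; minimax regret → Option 3 (disagree)

Row maxima: Option 1=100, Option 2=220, Option 3=160, Option 4=240, Option 5=170, Option 6=100
Best best-case = 240 → Option 4.
Column bests: State 1=190, State 2=160, State 3=100, State 4=240.
Option 1 regrets: 160, 130, 0, 320 → max 320
Option 2 regrets: 20, 0, 120, 20 → max 120
Option 3 regrets: 100, 110, 100, 80 → max 110
Option 4 regrets: 0, 0, 130, 0 → max 130
Option 5 regrets: 40, 170, 150, 70 → max 170
Option 6 regrets: 240, 220, 0, 250 → max 250
Smallest max regret = 110 → Option 3.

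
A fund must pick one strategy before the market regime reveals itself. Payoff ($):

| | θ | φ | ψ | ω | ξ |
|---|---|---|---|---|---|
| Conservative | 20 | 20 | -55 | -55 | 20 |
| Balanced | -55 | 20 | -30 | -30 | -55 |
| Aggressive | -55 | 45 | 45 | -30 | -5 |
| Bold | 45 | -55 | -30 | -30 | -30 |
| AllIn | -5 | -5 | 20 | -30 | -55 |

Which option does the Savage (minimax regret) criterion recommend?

AllIn

Column bests: θ=45, φ=45, ψ=45, ω=-30, ξ=20.
Conservative regrets: 25, 25, 100, 25, 0 → max 100
Balanced regrets: 100, 25, 75, 0, 75 → max 100
Aggressive regrets: 100, 0, 0, 0, 25 → max 100
Bold regrets: 0, 100, 75, 0, 50 → max 100
AllIn regrets: 50, 50, 25, 0, 75 → max 75
Smallest max regret = 75 → AllIn.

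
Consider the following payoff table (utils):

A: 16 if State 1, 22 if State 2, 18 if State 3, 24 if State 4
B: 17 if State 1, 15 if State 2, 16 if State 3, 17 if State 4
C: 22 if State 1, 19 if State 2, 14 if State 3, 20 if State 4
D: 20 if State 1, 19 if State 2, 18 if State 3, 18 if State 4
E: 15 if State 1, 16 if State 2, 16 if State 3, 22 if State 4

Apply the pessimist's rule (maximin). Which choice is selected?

D

Row minima: A=16, B=15, C=14, D=18, E=15
Best worst-case = 18 → D.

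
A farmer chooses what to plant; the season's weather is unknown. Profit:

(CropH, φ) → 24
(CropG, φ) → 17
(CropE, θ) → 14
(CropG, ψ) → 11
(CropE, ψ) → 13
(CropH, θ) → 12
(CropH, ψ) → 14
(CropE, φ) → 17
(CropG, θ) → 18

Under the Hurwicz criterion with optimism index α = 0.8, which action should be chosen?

CropH

CropH: 0.8·24 + 0.2·12 = 21.6
CropG: 0.8·18 + 0.2·11 = 16.6
CropE: 0.8·17 + 0.2·13 = 16.2
Highest Hurwicz score = 21.6 → CropH.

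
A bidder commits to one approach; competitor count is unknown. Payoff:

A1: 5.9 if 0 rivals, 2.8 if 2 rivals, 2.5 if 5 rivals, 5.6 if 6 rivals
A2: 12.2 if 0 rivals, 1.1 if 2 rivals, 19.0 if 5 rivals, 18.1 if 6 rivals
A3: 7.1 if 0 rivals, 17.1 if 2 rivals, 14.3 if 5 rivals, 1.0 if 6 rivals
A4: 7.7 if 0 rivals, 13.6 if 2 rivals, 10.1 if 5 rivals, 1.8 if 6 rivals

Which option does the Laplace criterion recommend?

A2

Row averages: A1=4.2, A2=12.6, A3=9.875, A4=8.3
Highest average = 12.6 → A2.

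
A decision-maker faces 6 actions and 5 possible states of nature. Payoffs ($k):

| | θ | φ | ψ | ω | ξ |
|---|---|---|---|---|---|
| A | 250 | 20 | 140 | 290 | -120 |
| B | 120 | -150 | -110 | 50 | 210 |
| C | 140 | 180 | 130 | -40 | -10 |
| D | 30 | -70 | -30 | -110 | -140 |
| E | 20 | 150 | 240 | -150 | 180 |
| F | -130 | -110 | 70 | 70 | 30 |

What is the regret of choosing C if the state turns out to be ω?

Best payoff under ω is 290.
Regret = 290 − (-40) = 330.

330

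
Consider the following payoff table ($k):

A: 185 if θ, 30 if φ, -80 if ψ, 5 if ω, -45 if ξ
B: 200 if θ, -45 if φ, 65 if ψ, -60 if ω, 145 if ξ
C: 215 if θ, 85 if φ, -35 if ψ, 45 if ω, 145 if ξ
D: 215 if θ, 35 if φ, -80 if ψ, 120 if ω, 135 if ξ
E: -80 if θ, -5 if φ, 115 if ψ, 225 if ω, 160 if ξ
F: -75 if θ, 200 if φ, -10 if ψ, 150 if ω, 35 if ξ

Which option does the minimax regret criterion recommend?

Column bests: θ=215, φ=200, ψ=115, ω=225, ξ=160.
A regrets: 30, 170, 195, 220, 205 → max 220
B regrets: 15, 245, 50, 285, 15 → max 285
C regrets: 0, 115, 150, 180, 15 → max 180
D regrets: 0, 165, 195, 105, 25 → max 195
E regrets: 295, 205, 0, 0, 0 → max 295
F regrets: 290, 0, 125, 75, 125 → max 290
Smallest max regret = 180 → C.

C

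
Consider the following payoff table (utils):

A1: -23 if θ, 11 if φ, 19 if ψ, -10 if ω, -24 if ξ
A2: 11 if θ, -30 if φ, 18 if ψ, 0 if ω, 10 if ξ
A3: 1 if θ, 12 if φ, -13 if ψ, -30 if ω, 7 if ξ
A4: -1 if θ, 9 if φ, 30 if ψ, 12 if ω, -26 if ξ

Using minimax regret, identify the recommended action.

Column bests: θ=11, φ=12, ψ=30, ω=12, ξ=10.
A1 regrets: 34, 1, 11, 22, 34 → max 34
A2 regrets: 0, 42, 12, 12, 0 → max 42
A3 regrets: 10, 0, 43, 42, 3 → max 43
A4 regrets: 12, 3, 0, 0, 36 → max 36
Smallest max regret = 34 → A1.

A1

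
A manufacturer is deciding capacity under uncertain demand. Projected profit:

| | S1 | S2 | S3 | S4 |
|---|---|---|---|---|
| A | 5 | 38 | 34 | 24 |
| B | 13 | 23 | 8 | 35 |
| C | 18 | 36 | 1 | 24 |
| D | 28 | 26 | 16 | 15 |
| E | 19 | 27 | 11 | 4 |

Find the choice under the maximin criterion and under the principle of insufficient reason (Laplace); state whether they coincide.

Row minima: A=5, B=8, C=1, D=15, E=4
Best worst-case = 15 → D.
Row averages: A=25.25, B=19.75, C=19.75, D=21.25, E=15.25
Highest average = 25.25 → A.

maximin → D; laplace → A (disagree)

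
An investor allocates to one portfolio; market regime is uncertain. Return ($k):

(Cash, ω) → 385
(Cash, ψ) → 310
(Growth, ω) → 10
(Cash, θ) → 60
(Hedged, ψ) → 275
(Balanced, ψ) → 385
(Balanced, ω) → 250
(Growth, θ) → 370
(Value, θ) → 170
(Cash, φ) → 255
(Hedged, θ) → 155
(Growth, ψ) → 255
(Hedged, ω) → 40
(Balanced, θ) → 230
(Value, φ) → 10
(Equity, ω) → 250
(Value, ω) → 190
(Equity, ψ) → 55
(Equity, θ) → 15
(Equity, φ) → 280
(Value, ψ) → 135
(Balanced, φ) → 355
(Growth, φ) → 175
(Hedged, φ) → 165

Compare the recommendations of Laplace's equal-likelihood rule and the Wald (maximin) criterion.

Row averages: Cash=252.5, Equity=150, Balanced=305, Value=126.25, Growth=202.5, Hedged=158.75
Highest average = 305 → Balanced.
Row minima: Cash=60, Equity=15, Balanced=230, Value=10, Growth=10, Hedged=40
Best worst-case = 230 → Balanced.

laplace → Balanced; maximin → Balanced (agree)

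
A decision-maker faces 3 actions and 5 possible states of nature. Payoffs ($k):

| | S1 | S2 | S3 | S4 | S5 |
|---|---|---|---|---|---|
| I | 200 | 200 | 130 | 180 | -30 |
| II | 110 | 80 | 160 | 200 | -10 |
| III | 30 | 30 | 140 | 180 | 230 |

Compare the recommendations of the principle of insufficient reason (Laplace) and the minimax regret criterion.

laplace → I; minimax regret → III (disagree)

Row averages: I=136, II=108, III=122
Highest average = 136 → I.
Column bests: S1=200, S2=200, S3=160, S4=200, S5=230.
I regrets: 0, 0, 30, 20, 260 → max 260
II regrets: 90, 120, 0, 0, 240 → max 240
III regrets: 170, 170, 20, 20, 0 → max 170
Smallest max regret = 170 → III.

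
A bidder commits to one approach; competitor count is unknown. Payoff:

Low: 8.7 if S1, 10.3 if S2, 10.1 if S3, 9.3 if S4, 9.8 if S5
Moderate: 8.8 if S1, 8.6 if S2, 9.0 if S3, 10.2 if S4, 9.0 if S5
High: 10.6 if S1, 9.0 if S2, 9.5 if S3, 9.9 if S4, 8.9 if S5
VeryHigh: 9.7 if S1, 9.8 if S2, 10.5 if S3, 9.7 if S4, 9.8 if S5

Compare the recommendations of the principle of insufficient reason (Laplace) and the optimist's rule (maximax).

laplace → VeryHigh; maximax → High (disagree)

Row averages: Low=9.64, Moderate=9.12, High=9.58, VeryHigh=9.9
Highest average = 9.9 → VeryHigh.
Row maxima: Low=10.3, Moderate=10.2, High=10.6, VeryHigh=10.5
Best best-case = 10.6 → High.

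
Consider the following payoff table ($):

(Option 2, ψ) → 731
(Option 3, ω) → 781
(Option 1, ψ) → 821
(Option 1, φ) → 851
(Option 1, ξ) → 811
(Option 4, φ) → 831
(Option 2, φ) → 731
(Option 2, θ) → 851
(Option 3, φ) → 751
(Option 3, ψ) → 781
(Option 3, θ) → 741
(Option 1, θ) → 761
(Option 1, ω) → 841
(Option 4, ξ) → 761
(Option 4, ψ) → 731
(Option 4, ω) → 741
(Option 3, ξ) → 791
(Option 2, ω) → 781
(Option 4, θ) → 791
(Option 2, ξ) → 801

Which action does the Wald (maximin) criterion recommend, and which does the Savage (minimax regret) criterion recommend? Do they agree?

maximin → Option 1; minimax regret → Option 1 (agree)

Row minima: Option 1=761, Option 2=731, Option 3=741, Option 4=731
Best worst-case = 761 → Option 1.
Column bests: θ=851, φ=851, ψ=821, ω=841, ξ=811.
Option 1 regrets: 90, 0, 0, 0, 0 → max 90
Option 2 regrets: 0, 120, 90, 60, 10 → max 120
Option 3 regrets: 110, 100, 40, 60, 20 → max 110
Option 4 regrets: 60, 20, 90, 100, 50 → max 100
Smallest max regret = 90 → Option 1.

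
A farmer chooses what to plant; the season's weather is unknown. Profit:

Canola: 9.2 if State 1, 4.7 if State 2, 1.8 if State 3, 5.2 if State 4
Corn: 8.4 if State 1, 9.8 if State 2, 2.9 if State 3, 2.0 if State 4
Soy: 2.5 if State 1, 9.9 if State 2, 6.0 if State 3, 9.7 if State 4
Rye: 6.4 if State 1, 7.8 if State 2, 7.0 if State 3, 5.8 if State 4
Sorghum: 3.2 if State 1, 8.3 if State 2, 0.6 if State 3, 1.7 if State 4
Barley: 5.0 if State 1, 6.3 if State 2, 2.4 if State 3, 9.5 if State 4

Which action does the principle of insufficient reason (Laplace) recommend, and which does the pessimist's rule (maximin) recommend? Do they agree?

Row averages: Canola=5.225, Corn=5.775, Soy=7.025, Rye=6.75, Sorghum=3.45, Barley=5.8
Highest average = 7.025 → Soy.
Row minima: Canola=1.8, Corn=2.0, Soy=2.5, Rye=5.8, Sorghum=0.6, Barley=2.4
Best worst-case = 5.8 → Rye.

laplace → Soy; maximin → Rye (disagree)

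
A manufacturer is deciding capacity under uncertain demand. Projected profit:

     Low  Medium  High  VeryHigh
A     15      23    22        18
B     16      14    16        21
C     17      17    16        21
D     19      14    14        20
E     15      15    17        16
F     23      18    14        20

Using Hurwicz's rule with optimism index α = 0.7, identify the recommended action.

A: 0.7·23 + 0.3·15 = 20.6
B: 0.7·21 + 0.3·14 = 18.9
C: 0.7·21 + 0.3·16 = 19.5
D: 0.7·20 + 0.3·14 = 18.2
E: 0.7·17 + 0.3·15 = 16.4
F: 0.7·23 + 0.3·14 = 20.3
Highest Hurwicz score = 20.6 → A.

A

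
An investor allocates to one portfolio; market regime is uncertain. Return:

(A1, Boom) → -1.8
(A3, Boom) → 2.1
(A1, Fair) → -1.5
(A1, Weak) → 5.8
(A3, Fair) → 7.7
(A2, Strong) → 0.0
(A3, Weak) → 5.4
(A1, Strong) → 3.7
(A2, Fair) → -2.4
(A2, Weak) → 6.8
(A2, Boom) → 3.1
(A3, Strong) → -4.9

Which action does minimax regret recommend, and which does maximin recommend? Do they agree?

Column bests: Weak=6.8, Fair=7.7, Strong=3.7, Boom=3.1.
A1 regrets: 1.0, 9.2, 0.0, 4.9 → max 9.2
A2 regrets: 0.0, 10.1, 3.7, 0.0 → max 10.1
A3 regrets: 1.4, 0.0, 8.6, 1.0 → max 8.6
Smallest max regret = 8.6 → A3.
Row minima: A1=-1.8, A2=-2.4, A3=-4.9
Best worst-case = -1.8 → A1.

minimax regret → A3; maximin → A1 (disagree)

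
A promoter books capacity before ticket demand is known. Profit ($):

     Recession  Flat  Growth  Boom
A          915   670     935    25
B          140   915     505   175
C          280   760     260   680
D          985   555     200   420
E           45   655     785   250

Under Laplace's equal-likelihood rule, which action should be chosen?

A

Row averages: A=636.25, B=433.75, C=495, D=540, E=433.75
Highest average = 636.25 → A.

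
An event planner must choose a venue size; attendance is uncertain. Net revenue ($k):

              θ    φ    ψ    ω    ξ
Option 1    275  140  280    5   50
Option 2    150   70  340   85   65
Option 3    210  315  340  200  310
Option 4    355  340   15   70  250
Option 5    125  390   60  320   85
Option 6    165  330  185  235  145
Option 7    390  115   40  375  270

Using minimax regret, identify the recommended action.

Column bests: θ=390, φ=390, ψ=340, ω=375, ξ=310.
Option 1 regrets: 115, 250, 60, 370, 260 → max 370
Option 2 regrets: 240, 320, 0, 290, 245 → max 320
Option 3 regrets: 180, 75, 0, 175, 0 → max 180
Option 4 regrets: 35, 50, 325, 305, 60 → max 325
Option 5 regrets: 265, 0, 280, 55, 225 → max 280
Option 6 regrets: 225, 60, 155, 140, 165 → max 225
Option 7 regrets: 0, 275, 300, 0, 40 → max 300
Smallest max regret = 180 → Option 3.

Option 3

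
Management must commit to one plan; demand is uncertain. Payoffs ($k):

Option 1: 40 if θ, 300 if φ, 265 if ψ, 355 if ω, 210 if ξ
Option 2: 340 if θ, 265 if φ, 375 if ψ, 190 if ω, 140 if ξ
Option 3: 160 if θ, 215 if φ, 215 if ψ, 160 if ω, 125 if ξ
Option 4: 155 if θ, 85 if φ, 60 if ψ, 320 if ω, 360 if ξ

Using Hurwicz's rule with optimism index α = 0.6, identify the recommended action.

Option 1: 0.6·355 + 0.4·40 = 229
Option 2: 0.6·375 + 0.4·140 = 281
Option 3: 0.6·215 + 0.4·125 = 179
Option 4: 0.6·360 + 0.4·60 = 240
Highest Hurwicz score = 281 → Option 2.

Option 2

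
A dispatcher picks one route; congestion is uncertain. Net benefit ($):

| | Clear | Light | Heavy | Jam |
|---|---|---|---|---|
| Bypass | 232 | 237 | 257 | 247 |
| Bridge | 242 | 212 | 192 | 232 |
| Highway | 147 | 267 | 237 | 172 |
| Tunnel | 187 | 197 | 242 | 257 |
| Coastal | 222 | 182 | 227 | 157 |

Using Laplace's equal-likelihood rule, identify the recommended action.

Bypass

Row averages: Bypass=243.25, Bridge=219.5, Highway=205.75, Tunnel=220.75, Coastal=197
Highest average = 243.25 → Bypass.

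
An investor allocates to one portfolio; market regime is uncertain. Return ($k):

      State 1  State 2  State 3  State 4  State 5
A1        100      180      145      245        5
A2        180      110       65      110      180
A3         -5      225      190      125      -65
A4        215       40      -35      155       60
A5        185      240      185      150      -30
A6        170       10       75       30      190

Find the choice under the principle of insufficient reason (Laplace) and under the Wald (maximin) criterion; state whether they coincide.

laplace → A5; maximin → A2 (disagree)

Row averages: A1=135, A2=129, A3=94, A4=87, A5=146, A6=95
Highest average = 146 → A5.
Row minima: A1=5, A2=65, A3=-65, A4=-35, A5=-30, A6=10
Best worst-case = 65 → A2.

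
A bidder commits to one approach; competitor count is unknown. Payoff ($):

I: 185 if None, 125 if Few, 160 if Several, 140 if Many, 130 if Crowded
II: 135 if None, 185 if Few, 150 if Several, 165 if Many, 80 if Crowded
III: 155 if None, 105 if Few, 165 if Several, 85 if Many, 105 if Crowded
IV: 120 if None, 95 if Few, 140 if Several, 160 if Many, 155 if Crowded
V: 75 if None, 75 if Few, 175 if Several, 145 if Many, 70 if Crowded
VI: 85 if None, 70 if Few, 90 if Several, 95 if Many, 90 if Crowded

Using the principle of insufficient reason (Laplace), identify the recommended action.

I

Row averages: I=148, II=143, III=123, IV=134, V=108, VI=86
Highest average = 148 → I.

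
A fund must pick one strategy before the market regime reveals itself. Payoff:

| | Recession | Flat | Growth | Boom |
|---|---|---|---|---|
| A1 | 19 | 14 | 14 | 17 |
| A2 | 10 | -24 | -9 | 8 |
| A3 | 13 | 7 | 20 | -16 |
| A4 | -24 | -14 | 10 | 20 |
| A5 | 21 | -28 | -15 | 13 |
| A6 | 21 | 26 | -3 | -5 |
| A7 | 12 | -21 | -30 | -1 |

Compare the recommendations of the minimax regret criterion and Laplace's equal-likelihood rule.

Column bests: Recession=21, Flat=26, Growth=20, Boom=20.
A1 regrets: 2, 12, 6, 3 → max 12
A2 regrets: 11, 50, 29, 12 → max 50
A3 regrets: 8, 19, 0, 36 → max 36
A4 regrets: 45, 40, 10, 0 → max 45
A5 regrets: 0, 54, 35, 7 → max 54
A6 regrets: 0, 0, 23, 25 → max 25
A7 regrets: 9, 47, 50, 21 → max 50
Smallest max regret = 12 → A1.
Row averages: A1=16, A2=-3.75, A3=6, A4=-2, A5=-2.25, A6=9.75, A7=-10
Highest average = 16 → A1.

minimax regret → A1; laplace → A1 (agree)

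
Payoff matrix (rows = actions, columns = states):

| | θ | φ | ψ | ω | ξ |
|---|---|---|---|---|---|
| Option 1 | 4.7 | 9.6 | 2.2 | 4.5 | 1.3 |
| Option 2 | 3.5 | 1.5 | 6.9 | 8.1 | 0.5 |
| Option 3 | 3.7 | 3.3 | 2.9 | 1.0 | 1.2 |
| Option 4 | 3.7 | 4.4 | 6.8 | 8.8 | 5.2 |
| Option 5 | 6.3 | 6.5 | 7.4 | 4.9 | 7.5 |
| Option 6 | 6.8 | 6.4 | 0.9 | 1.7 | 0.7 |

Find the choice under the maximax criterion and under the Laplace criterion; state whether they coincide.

Row maxima: Option 1=9.6, Option 2=8.1, Option 3=3.7, Option 4=8.8, Option 5=7.5, Option 6=6.8
Best best-case = 9.6 → Option 1.
Row averages: Option 1=4.46, Option 2=4.1, Option 3=2.42, Option 4=5.78, Option 5=6.52, Option 6=3.3
Highest average = 6.52 → Option 5.

maximax → Option 1; laplace → Option 5 (disagree)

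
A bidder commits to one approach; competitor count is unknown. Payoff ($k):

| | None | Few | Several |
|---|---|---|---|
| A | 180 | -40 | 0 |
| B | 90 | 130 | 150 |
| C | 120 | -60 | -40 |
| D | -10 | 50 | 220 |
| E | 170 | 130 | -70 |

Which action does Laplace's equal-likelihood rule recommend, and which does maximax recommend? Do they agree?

Row averages: A=140/3, B=370/3, C=20/3, D=260/3, E=230/3
Highest average = 370/3 → B.
Row maxima: A=180, B=150, C=120, D=220, E=170
Best best-case = 220 → D.

laplace → B; maximax → D (disagree)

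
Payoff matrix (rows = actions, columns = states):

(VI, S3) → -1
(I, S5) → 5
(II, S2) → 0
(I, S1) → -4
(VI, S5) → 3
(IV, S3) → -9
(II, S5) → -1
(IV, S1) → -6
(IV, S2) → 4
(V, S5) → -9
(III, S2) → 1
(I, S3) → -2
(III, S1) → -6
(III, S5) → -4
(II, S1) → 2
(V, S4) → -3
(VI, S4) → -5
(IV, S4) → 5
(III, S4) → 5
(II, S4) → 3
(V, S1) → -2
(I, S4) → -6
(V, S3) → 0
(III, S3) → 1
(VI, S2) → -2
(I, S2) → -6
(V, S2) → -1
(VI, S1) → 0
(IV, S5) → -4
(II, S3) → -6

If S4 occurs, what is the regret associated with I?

11

Best payoff under S4 is 5.
Regret = 5 − (-6) = 11.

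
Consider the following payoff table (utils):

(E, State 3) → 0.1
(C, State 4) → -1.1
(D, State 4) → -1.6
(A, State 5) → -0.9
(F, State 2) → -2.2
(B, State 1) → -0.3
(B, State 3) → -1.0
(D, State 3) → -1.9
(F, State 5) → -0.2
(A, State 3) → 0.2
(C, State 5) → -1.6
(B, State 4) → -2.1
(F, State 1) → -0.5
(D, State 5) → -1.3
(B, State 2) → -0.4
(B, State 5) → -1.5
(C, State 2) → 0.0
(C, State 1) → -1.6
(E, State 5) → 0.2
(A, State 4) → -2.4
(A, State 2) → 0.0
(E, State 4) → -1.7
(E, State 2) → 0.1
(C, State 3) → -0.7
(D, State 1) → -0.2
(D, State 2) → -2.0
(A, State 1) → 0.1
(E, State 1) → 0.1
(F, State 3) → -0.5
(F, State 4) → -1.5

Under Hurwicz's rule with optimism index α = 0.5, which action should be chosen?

A: 0.5·0.2 + 0.5·(-2.4) = -1.1
B: 0.5·(-0.3) + 0.5·(-2.1) = -1.2
C: 0.5·0.0 + 0.5·(-1.6) = -0.8
D: 0.5·(-0.2) + 0.5·(-2.0) = -1.1
E: 0.5·0.2 + 0.5·(-1.7) = -0.75
F: 0.5·(-0.2) + 0.5·(-2.2) = -1.2
Highest Hurwicz score = -0.75 → E.

E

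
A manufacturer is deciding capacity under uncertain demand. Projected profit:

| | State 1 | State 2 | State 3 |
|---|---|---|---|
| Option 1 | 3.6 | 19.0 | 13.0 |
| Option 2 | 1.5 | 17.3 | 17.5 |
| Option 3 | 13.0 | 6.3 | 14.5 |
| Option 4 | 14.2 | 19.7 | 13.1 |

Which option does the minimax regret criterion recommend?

Option 4

Column bests: State 1=14.2, State 2=19.7, State 3=17.5.
Option 1 regrets: 10.6, 0.7, 4.5 → max 10.6
Option 2 regrets: 12.7, 2.4, 0.0 → max 12.7
Option 3 regrets: 1.2, 13.4, 3.0 → max 13.4
Option 4 regrets: 0.0, 0.0, 4.4 → max 4.4
Smallest max regret = 4.4 → Option 4.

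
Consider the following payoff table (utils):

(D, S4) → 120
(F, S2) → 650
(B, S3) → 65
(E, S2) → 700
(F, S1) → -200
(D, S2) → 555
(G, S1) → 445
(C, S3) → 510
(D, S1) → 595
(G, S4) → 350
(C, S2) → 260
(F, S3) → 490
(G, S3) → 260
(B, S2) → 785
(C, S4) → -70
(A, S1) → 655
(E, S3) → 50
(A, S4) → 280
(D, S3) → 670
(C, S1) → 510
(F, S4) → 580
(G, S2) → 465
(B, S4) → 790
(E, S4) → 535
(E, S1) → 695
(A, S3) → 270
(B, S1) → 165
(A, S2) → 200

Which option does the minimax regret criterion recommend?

Column bests: S1=695, S2=785, S3=670, S4=790.
A regrets: 40, 585, 400, 510 → max 585
B regrets: 530, 0, 605, 0 → max 605
C regrets: 185, 525, 160, 860 → max 860
D regrets: 100, 230, 0, 670 → max 670
E regrets: 0, 85, 620, 255 → max 620
F regrets: 895, 135, 180, 210 → max 895
G regrets: 250, 320, 410, 440 → max 440
Smallest max regret = 440 → G.

G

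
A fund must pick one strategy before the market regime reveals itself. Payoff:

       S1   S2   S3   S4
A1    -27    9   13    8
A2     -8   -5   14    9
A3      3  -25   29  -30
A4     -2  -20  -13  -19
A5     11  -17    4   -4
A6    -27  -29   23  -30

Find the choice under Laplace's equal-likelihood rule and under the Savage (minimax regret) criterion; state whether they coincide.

laplace → A2; minimax regret → A2 (agree)

Row averages: A1=0.75, A2=2.5, A3=-5.75, A4=-13.5, A5=-1.5, A6=-15.75
Highest average = 2.5 → A2.
Column bests: S1=11, S2=9, S3=29, S4=9.
A1 regrets: 38, 0, 16, 1 → max 38
A2 regrets: 19, 14, 15, 0 → max 19
A3 regrets: 8, 34, 0, 39 → max 39
A4 regrets: 13, 29, 42, 28 → max 42
A5 regrets: 0, 26, 25, 13 → max 26
A6 regrets: 38, 38, 6, 39 → max 39
Smallest max regret = 19 → A2.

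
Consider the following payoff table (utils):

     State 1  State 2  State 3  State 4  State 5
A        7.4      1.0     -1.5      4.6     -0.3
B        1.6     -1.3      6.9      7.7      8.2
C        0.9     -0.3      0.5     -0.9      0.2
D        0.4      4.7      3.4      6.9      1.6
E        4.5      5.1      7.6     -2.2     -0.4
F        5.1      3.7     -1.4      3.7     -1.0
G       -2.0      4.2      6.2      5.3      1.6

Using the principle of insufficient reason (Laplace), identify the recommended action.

Row averages: A=2.24, B=4.62, C=0.08, D=3.4, E=2.92, F=2.02, G=3.06
Highest average = 4.62 → B.

B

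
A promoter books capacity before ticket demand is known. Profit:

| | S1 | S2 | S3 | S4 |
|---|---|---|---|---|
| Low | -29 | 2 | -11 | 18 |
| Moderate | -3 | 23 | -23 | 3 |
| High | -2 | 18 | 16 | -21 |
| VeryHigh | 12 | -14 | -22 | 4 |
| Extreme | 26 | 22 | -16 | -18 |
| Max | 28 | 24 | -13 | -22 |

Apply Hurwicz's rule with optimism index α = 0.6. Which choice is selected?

Extreme

Low: 0.6·18 + 0.4·(-29) = -0.8
Moderate: 0.6·23 + 0.4·(-23) = 4.6
High: 0.6·18 + 0.4·(-21) = 2.4
VeryHigh: 0.6·12 + 0.4·(-22) = -1.6
Extreme: 0.6·26 + 0.4·(-18) = 8.4
Max: 0.6·28 + 0.4·(-22) = 8
Highest Hurwicz score = 8.4 → Extreme.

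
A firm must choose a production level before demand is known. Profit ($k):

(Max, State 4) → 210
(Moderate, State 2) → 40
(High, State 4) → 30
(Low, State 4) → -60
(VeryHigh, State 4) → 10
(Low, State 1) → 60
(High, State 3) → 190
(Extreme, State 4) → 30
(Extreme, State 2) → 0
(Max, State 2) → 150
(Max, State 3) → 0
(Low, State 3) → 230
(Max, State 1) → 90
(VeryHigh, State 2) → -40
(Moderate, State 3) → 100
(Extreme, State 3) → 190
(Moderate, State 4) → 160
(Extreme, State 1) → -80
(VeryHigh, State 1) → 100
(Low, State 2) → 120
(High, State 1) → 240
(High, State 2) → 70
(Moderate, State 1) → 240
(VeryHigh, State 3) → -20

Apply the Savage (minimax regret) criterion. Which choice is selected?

Moderate

Column bests: State 1=240, State 2=150, State 3=230, State 4=210.
Low regrets: 180, 30, 0, 270 → max 270
Moderate regrets: 0, 110, 130, 50 → max 130
High regrets: 0, 80, 40, 180 → max 180
VeryHigh regrets: 140, 190, 250, 200 → max 250
Extreme regrets: 320, 150, 40, 180 → max 320
Max regrets: 150, 0, 230, 0 → max 230
Smallest max regret = 130 → Moderate.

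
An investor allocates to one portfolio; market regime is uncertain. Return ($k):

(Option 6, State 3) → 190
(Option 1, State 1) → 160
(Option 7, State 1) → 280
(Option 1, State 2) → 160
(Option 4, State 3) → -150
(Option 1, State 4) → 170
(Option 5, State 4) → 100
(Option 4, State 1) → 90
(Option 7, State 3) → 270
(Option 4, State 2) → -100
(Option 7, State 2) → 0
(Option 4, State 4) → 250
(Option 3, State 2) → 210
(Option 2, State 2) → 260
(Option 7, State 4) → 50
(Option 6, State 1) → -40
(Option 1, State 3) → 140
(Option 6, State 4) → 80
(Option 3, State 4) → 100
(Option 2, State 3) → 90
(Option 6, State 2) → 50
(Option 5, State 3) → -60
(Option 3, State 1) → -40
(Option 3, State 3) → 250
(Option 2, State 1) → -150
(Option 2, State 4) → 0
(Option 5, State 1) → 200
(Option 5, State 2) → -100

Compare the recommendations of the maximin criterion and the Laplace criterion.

maximin → Option 1; laplace → Option 1 (agree)

Row minima: Option 1=140, Option 2=-150, Option 3=-40, Option 4=-150, Option 5=-100, Option 6=-40, Option 7=0
Best worst-case = 140 → Option 1.
Row averages: Option 1=157.5, Option 2=50, Option 3=130, Option 4=22.5, Option 5=35, Option 6=70, Option 7=150
Highest average = 157.5 → Option 1.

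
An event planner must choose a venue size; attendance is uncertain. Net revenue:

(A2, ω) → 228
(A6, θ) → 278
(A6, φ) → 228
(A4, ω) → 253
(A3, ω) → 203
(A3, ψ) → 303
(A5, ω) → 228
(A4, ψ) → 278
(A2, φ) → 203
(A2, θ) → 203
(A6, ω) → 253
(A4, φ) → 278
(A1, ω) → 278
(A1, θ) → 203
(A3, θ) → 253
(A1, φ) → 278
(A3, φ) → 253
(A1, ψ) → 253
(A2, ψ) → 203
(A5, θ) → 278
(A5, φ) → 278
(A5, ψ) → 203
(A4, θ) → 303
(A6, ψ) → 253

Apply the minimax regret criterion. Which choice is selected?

Column bests: θ=303, φ=278, ψ=303, ω=278.
A1 regrets: 100, 0, 50, 0 → max 100
A2 regrets: 100, 75, 100, 50 → max 100
A3 regrets: 50, 25, 0, 75 → max 75
A4 regrets: 0, 0, 25, 25 → max 25
A5 regrets: 25, 0, 100, 50 → max 100
A6 regrets: 25, 50, 50, 25 → max 50
Smallest max regret = 25 → A4.

A4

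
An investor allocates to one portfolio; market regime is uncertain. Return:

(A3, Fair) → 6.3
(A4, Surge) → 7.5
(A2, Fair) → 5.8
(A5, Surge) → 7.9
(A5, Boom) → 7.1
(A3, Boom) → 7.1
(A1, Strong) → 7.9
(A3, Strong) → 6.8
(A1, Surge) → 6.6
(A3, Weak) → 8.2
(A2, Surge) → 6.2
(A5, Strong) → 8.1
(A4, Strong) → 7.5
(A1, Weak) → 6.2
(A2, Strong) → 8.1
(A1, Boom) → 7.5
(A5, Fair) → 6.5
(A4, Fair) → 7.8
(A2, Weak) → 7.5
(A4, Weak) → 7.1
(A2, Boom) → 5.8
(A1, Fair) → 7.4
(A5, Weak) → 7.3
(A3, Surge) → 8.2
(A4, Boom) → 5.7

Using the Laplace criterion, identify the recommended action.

Row averages: A1=7.12, A2=6.68, A3=7.32, A4=7.12, A5=7.38
Highest average = 7.38 → A5.

A5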